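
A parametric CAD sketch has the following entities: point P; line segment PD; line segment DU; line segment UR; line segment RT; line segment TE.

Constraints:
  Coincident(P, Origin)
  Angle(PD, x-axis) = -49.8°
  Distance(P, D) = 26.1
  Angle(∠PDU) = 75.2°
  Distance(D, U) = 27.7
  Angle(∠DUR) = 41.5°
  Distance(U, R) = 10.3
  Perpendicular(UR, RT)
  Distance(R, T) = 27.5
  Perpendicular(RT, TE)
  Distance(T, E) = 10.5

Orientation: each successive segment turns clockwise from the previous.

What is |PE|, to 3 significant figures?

46.1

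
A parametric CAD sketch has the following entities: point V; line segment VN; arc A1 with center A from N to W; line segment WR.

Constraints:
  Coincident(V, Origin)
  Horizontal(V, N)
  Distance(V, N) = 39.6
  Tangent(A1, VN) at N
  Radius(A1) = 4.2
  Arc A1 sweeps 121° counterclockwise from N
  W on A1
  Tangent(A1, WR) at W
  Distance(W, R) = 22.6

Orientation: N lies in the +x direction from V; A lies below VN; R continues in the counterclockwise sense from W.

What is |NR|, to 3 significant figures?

27.0

V is at the origin; V and N share the same y with |VN| = 39.6 and N on the +x side, so N = (39.6, 0.00). A1 meets VN tangentially, so AN is at right angles to VN, so A = N + (0, -4.2) = (39.6, -4.20). On A1, N sits at bearing 90° from A; a 121° counterclockwise sweep puts W at bearing 211°, so W = A + 4.2·(cos 211°, sin 211°) = (36.0, -6.36). The tangent condition forces AW to be normal to WR, so WR runs along (−sin 211°, cos 211°); with |WR| = 22.6, R = (47.6, -25.7). Then |NR| = |R − N| = 27.0.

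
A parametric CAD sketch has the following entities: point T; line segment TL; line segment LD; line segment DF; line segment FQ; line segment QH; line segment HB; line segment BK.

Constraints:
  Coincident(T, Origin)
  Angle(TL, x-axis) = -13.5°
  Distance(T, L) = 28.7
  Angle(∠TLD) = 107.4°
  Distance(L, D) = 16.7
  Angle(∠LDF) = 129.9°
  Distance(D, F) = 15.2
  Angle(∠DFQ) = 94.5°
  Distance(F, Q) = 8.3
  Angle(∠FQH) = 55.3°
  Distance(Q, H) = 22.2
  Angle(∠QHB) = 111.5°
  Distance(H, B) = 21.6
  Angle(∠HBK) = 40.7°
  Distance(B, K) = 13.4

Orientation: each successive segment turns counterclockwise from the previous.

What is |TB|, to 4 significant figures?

61.40

T is at the origin; TL runs at -13.5° with length 28.7, so L = (27.91, -6.700). ∠TLD = 107.4° gives LD at 59.10° from the x-axis; with |LD| = 16.7, D = (36.48, 7.630). ∠LDF = 129.9° gives DF at 109.2° from the x-axis; with |DF| = 15.2, F = (31.48, 21.98). ∠DFQ = 94.5° gives FQ at -165.3° from the x-axis; with |FQ| = 8.3, Q = (23.46, 19.88). ∠FQH = 55.3° gives QH at -40.60° from the x-axis; with |QH| = 22.2, H = (40.31, 5.431). ∠QHB = 111.5° gives HB at 27.90° from the x-axis; with |HB| = 21.6, B = (59.40, 15.54). Then |TB| = |B − T| = 61.40.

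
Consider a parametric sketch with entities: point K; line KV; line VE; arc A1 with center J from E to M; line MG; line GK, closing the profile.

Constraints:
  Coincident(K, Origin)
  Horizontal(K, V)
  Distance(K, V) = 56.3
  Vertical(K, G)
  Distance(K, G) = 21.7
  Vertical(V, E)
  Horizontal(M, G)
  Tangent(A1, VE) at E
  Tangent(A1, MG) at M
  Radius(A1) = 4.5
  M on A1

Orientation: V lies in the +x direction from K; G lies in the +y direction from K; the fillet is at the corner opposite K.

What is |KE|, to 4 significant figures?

58.87

The virtual corner opposite K is at (56.30, 21.70). Tangency of A1 to VE means the radius JE is perpendicular to VE and A1 meets MG tangentially, so JM is at right angles to MG, with radius 4.5, so the center J sits 4.5 in from both sides at J = (51.80, 17.20). That places the tangent points at E = (56.30, 17.20) on VE and M = (51.80, 21.70) on MG. Then |KE| = |E − K| = 58.87.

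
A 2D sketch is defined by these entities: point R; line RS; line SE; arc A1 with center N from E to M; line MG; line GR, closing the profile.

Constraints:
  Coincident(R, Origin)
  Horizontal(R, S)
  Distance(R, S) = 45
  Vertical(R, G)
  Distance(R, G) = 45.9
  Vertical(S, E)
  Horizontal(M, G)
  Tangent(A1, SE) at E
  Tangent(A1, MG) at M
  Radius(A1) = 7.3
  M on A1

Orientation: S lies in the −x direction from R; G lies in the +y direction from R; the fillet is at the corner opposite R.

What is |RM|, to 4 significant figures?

59.40

R is at the origin; R and S share the same y with |RS| = 45.0 and S on the −x side, so S = (-45.00, 0.000). R and G share the same x with |RG| = 45.9 and G on the +y side, so G = (0.000, 45.90). The virtual corner opposite R is at (-45.00, 45.90). Tangency of A1 to SE means the radius NE is perpendicular to SE and tangency of A1 to MG means the radius NM is perpendicular to MG, with radius 7.3, so the center N sits 7.3 in from both sides at N = (-37.70, 38.60). That places the tangent points at E = (-45.00, 38.60) on SE and M = (-37.70, 45.90) on MG. Then |RM| = |M − R| = 59.40.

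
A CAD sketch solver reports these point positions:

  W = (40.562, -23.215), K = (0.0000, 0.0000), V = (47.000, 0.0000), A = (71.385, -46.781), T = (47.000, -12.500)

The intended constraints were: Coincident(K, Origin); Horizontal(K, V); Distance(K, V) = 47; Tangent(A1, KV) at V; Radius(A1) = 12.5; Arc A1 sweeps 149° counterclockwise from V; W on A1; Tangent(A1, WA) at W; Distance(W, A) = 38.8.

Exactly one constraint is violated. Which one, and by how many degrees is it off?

Tangent(A1, WA) at W — off by 6.40°.

K = (0.00, 0.00) ✓; K.y = 0.00, V.y = 0.00 ✓; |KV| = 47.00 ✓; ∠(TV, VK) = 90.00° ✓; |TV| = 12.50 ✓; bearing(T→W) − bearing(T→V) = 149.0° ✓; |TW| = 12.50 ✓; ∠(TW, WA) = 96.40° ✗; |WA| = 38.80 ✓.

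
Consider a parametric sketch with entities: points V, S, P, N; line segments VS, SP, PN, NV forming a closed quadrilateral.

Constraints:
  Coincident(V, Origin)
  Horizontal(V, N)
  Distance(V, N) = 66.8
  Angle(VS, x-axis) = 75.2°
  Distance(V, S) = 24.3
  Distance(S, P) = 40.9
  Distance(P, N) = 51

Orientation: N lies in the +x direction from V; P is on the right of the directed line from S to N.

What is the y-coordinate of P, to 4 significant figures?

-15.60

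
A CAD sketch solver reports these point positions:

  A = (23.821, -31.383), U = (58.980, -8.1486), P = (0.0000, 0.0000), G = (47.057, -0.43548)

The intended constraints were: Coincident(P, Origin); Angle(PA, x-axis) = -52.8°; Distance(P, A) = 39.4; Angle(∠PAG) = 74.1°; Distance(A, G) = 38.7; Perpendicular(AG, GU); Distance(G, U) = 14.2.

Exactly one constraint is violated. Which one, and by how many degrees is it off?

Perpendicular(AG, GU) — off by 4.00°.

P = (0.00, 0.00) ✓; PA at -52.80° ✓; |PA| = 39.40 ✓; ∠PAG = 74.10° ✓; |AG| = 38.70 ✓; ∠(AG, GU) = 86.00° ✗; |GU| = 14.20 ✓.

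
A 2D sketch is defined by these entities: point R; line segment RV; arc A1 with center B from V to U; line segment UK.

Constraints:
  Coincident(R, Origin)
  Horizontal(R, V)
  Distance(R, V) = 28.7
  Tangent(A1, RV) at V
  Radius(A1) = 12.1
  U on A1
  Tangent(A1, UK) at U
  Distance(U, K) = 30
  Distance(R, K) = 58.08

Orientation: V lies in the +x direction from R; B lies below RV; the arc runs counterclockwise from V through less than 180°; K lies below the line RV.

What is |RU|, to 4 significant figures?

28.10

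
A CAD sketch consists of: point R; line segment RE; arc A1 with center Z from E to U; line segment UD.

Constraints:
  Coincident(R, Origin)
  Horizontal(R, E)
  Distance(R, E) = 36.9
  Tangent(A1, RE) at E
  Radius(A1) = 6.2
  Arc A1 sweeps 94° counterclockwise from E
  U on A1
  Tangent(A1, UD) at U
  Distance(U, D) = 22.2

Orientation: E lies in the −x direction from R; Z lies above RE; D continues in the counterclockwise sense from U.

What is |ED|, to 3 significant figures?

29.1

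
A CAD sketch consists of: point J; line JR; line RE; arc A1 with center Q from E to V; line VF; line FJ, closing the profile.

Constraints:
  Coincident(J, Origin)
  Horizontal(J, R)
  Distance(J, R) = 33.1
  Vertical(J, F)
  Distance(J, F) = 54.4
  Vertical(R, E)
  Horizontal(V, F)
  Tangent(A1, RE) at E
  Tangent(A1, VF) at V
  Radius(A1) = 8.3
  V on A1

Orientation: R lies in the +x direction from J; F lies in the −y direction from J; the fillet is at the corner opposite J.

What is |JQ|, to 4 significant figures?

52.35

J is at the origin; JR is horizontal with |JR| = 33.1 and R on the +x side, so R = (33.10, 0.000). J and F share the same x with |JF| = 54.4 and F on the −y side, so F = (0.000, -54.40). The virtual corner opposite J is at (33.10, -54.40). A1 meets RE tangentially, so QE is at right angles to RE and since A1 is tangent to VF there, QV ⟂ VF, with radius 8.3, so the center Q sits 8.3 in from both sides at Q = (24.80, -46.10). Then |JQ| = |Q − J| = 52.35.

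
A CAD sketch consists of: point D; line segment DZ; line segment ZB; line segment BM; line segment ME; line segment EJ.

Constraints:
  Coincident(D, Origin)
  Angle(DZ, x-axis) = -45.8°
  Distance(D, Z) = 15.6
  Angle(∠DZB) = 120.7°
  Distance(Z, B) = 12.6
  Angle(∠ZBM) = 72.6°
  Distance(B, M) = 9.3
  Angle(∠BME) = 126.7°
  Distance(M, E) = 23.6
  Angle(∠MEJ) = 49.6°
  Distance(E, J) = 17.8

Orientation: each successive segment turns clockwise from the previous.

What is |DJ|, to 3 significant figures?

13.5

D is at the origin; DZ runs at -45.8° with length 15.6, so Z = (10.9, -11.2). ∠DZB = 120.7° gives ZB at -105° from the x-axis; with |ZB| = 12.6, B = (7.59, -23.3). ∠ZBM = 72.6° gives BM at 148° from the x-axis; with |BM| = 9.3, M = (-0.250, -18.4). ∠BME = 126.7° gives ME at 94.2° from the x-axis; with |ME| = 23.6, E = (-1.98, 5.18). ∠MEJ = 49.6° gives EJ at -36.2° from the x-axis; with |EJ| = 17.8, J = (12.4, -5.33). Then |DJ| = |J − D| = 13.5.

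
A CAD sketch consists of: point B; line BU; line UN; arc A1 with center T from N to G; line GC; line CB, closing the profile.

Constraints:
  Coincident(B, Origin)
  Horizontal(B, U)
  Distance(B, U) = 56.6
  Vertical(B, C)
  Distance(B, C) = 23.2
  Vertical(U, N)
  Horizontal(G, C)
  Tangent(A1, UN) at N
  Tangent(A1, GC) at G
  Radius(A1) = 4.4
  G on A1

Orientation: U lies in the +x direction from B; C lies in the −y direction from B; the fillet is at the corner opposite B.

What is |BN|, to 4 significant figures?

59.64

B is at the origin; B and U share the same y with |BU| = 56.6 and U on the +x side, so U = (56.60, 0.000). B and C share the same x with |BC| = 23.2 and C on the −y side, so C = (0.000, -23.20). The virtual corner opposite B is at (56.60, -23.20). Tangency of A1 to UN means the radius TN is perpendicular to UN and A1 meets GC tangentially, so TG is at right angles to GC, with radius 4.4, so the center T sits 4.4 in from both sides at T = (52.20, -18.80). That places the tangent points at N = (56.60, -18.80) on UN and G = (52.20, -23.20) on GC. Then |BN| = |N − B| = 59.64.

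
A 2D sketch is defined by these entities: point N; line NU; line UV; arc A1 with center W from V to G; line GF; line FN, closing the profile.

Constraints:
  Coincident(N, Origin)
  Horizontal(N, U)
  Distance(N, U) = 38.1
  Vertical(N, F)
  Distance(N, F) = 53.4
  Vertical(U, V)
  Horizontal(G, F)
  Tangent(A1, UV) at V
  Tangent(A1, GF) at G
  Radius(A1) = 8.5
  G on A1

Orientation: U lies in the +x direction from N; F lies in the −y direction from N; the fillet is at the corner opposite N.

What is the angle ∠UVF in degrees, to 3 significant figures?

103°

The virtual corner opposite N is at (38.1, -53.4). The tangent condition forces WV to be normal to UV and since A1 is tangent to GF there, WG ⟂ GF, with radius 8.5, so the center W sits 8.5 in from both sides at W = (29.6, -44.9). That places the tangent points at V = (38.1, -44.9) on UV and G = (29.6, -53.4) on GF. Then cos ∠UVF = VU·VF / (|VU||VF|), giving 103°.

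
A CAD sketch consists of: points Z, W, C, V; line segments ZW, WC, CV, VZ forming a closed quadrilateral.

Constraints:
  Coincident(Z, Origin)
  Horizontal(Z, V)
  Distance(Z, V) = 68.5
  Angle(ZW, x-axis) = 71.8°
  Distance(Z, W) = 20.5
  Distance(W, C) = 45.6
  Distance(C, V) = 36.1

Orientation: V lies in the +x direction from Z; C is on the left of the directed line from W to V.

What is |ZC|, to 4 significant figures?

59.35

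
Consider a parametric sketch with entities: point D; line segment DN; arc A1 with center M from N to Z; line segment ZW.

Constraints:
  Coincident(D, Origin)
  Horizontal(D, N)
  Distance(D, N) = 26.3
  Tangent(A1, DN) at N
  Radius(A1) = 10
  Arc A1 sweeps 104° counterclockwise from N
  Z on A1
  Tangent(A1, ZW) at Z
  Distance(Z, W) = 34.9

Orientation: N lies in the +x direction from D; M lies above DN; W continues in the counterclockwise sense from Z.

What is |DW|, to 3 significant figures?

53.9

D is at the origin; D and N share the same y with |DN| = 26.3 and N on the +x side, so N = (26.3, 0.00). A1 meets DN tangentially, so MN is at right angles to DN, so M = N + (0, 10) = (26.3, 10.0). On A1, N sits at bearing -90° from M; a 104° counterclockwise sweep puts Z at bearing 14°, so Z = M + 10.0·(cos 14°, sin 14°) = (36.0, 12.4). The tangent condition forces MZ to be normal to ZW, so ZW runs along (−sin 14°, cos 14°); with |ZW| = 34.9, W = (27.6, 46.3). Then |DW| = |W − D| = 53.9.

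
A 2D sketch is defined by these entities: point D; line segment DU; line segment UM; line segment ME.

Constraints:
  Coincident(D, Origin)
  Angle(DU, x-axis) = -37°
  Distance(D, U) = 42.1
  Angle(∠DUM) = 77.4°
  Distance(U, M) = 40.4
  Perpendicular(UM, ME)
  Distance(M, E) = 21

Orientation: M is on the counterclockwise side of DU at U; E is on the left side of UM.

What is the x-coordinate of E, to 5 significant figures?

31.188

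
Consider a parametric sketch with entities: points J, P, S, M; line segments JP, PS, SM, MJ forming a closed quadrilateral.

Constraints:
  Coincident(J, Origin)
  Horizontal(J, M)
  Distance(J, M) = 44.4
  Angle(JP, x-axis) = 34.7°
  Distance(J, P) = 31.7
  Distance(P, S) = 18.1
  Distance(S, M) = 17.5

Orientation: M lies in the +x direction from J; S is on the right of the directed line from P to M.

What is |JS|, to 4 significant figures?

26.90

Checks: |PS| = 18.10 ✓; |SM| = 17.50 ✓.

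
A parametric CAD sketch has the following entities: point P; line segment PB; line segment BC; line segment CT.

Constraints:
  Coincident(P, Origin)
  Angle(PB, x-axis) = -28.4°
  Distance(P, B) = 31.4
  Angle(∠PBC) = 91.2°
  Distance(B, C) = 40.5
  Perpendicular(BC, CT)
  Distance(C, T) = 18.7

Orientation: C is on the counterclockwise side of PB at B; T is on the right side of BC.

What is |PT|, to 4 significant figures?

64.83

P is at the origin; PB runs at -28.4° with length 31.4, so B = 31.4·(cos -28.4°, sin -28.4°) = (27.62, -14.93). ∠PBC = 91.2°, so BC runs at -28.4° + (180° − 91.2°) = 60.40° from the x-axis; with |BC| = 40.5, C = B + 40.5·(cos 60.40°, sin 60.40°) = (47.63, 20.28). BC ⟂ CT; with |CT| = 18.7 on the right of BC, T = C + 18.7·(0.8695, -0.4939) = (63.89, 11.04). Then |PT| = |T − P| = 64.83.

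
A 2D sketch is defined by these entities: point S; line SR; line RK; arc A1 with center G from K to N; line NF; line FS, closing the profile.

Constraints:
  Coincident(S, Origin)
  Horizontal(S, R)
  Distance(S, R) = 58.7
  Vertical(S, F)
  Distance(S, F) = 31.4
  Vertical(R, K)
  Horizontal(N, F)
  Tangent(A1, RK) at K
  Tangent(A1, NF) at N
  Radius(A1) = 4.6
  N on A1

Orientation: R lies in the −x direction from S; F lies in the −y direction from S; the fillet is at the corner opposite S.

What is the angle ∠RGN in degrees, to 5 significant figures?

170.26°

The virtual corner opposite S is at (-58.700, -31.400). The tangent condition forces GK to be normal to RK and tangency of A1 to NF means the radius GN is perpendicular to NF, with radius 4.6, so the center G sits 4.6 in from both sides at G = (-54.100, -26.800). That places the tangent points at K = (-58.700, -26.800) on RK and N = (-54.100, -31.400) on NF. Then cos ∠RGN = GR·GN / (|GR||GN|), giving 170.26°.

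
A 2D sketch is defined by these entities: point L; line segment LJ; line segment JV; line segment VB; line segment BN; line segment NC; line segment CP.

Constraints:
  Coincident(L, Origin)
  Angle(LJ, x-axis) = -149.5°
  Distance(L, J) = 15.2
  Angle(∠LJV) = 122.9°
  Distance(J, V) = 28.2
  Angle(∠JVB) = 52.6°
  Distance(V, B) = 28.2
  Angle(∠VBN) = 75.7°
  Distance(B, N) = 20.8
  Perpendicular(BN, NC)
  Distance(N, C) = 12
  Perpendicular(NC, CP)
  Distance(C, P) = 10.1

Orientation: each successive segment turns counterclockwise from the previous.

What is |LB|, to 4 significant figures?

21.60

L is at the origin; LJ runs at -149.5° with length 15.2, so J = (-13.10, -7.715). ∠LJV = 122.9° gives JV at -92.40° from the x-axis; with |JV| = 28.2, V = (-14.28, -35.89). ∠JVB = 52.6° gives VB at 35.00° from the x-axis; with |VB| = 28.2, B = (8.822, -19.71). Then |LB| = |B − L| = 21.60.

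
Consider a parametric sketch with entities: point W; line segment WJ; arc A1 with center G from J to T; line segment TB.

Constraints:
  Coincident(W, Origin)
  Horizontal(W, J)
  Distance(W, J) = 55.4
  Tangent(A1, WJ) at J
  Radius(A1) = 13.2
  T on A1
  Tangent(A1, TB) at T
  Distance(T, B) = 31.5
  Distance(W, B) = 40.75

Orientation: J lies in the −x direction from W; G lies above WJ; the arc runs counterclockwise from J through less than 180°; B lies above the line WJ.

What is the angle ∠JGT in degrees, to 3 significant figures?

54.4°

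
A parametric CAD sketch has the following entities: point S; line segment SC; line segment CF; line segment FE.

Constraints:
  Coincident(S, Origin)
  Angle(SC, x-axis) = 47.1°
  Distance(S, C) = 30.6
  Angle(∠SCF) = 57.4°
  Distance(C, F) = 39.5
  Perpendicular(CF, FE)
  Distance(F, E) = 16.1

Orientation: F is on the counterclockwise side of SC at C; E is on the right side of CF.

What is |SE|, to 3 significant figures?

47.8

∠SCF = 57.4°, so CF runs at 47.1° + (180° − 57.4°) = 170° from the x-axis; with |CF| = 39.5, F = C + 39.5·(cos 170°, sin 170°) = (-18.0, 29.5). The perpendicularity gives FE at right angles to CF; with |FE| = 16.1 on the right of CF, E = F + 16.1·(0.179, 0.984) = (-15.2, 45.3). Then |SE| = |E − S| = 47.8.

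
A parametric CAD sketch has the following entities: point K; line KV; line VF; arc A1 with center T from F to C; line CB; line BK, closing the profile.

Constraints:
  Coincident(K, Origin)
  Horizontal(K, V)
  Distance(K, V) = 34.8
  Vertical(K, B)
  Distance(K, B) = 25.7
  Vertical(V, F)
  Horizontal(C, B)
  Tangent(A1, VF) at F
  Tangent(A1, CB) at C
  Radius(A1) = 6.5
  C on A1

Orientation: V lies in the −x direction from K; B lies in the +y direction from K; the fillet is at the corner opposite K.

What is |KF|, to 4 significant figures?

39.75

The virtual corner opposite K is at (-34.80, 25.70). The tangent condition forces TF to be normal to VF and A1 meets CB tangentially, so TC is at right angles to CB, with radius 6.5, so the center T sits 6.5 in from both sides at T = (-28.30, 19.20). That places the tangent points at F = (-34.80, 19.20) on VF and C = (-28.30, 25.70) on CB. Then |KF| = |F − K| = 39.75.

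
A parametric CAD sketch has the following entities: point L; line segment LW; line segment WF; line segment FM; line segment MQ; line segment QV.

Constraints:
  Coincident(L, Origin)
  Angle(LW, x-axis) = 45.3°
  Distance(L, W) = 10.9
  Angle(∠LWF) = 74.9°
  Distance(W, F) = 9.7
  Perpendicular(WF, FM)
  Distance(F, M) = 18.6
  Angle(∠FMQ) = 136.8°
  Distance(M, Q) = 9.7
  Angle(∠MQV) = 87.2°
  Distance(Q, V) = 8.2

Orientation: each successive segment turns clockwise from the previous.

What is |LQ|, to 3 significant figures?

15.1

The perpendicularity gives FM at right angles to WF, so FM runs at -150°; with |FM| = 18.6, M = (-3.53, -9.99). ∠FMQ = 136.8° gives MQ at 167° from the x-axis; with |MQ| = 9.7, Q = (-13.0, -7.81). Then |LQ| = |Q − L| = 15.1.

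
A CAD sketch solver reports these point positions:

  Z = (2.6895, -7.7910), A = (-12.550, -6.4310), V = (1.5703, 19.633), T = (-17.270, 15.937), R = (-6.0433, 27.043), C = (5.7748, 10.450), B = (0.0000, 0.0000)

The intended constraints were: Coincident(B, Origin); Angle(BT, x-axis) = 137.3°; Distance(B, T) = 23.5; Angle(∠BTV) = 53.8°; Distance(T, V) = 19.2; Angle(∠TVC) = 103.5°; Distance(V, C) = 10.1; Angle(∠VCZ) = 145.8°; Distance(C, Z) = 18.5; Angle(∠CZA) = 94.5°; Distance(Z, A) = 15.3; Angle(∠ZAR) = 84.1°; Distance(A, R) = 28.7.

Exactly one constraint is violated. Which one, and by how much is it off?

Distance(A, R) = 28.7 — off by 5.40.

B = (0.00, 0.00) ✓; BT at 137.3° ✓; |BT| = 23.50 ✓; ∠BTV = 53.80° ✓; |TV| = 19.20 ✓; ∠TVC = 103.5° ✓; |VC| = 10.10 ✓; ∠VCZ = 145.8° ✓; |CZ| = 18.50 ✓; ∠CZA = 94.50° ✓; |ZA| = 15.30 ✓; ∠ZAR = 84.10° ✓; |AR| = 34.10 ✗.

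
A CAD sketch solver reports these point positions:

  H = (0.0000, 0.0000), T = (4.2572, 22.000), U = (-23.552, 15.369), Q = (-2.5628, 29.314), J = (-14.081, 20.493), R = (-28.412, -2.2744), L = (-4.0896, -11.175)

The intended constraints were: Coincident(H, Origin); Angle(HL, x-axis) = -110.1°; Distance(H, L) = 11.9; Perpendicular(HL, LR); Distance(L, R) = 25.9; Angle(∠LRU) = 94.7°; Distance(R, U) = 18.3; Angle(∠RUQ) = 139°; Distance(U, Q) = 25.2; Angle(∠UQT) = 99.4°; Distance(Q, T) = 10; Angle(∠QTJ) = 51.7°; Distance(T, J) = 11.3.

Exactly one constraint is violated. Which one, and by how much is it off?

Distance(T, J) = 11.3 — off by 7.10.

H = (0.00, 0.00) ✓; HL at -110.1° ✓; |HL| = 11.90 ✓; ∠(HL, LR) = 90.00° ✓; |LR| = 25.90 ✓; ∠LRU = 94.70° ✓; |RU| = 18.30 ✓; ∠RUQ = 139.0° ✓; |UQ| = 25.20 ✓; ∠UQT = 99.40° ✓; |QT| = 10.00 ✓; ∠QTJ = 51.70° ✓; |TJ| = 18.40 ✗.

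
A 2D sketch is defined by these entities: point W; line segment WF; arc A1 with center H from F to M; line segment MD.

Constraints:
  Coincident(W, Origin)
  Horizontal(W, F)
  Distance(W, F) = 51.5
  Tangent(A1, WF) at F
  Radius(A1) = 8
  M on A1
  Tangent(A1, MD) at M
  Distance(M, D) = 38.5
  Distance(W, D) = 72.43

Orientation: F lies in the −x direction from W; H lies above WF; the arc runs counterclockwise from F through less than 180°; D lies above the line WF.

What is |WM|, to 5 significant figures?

45.037

Checks: |WF| = 51.50 ✓; |HM| = 8.000 ✓; ∠(HM, MD) = 90.00° ✓; |MD| = 38.50 ✓; |WD| = 72.43 ✓.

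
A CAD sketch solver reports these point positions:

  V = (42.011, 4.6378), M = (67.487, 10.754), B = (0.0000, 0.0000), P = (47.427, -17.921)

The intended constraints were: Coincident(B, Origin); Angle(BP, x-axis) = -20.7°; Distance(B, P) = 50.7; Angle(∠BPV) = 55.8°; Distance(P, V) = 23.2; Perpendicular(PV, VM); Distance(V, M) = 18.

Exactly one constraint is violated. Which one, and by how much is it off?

Distance(V, M) = 18 — off by 8.20.

B = (0.00, 0.00) ✓; BP at -20.70° ✓; |BP| = 50.70 ✓; ∠BPV = 55.80° ✓; |PV| = 23.20 ✓; ∠(PV, VM) = 90.00° ✓; |VM| = 26.20 ✗.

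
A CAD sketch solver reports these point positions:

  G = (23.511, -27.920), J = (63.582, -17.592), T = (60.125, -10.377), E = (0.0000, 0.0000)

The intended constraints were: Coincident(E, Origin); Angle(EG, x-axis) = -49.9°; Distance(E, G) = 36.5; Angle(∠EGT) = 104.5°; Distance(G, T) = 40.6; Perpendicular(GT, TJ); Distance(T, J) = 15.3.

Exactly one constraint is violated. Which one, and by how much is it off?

Distance(T, J) = 15.3 — off by 7.30.

E = (0.00, 0.00) ✓; EG at -49.90° ✓; |EG| = 36.50 ✓; ∠EGT = 104.5° ✓; |GT| = 40.60 ✓; ∠(GT, TJ) = 90.00° ✓; |TJ| = 8.000 ✗.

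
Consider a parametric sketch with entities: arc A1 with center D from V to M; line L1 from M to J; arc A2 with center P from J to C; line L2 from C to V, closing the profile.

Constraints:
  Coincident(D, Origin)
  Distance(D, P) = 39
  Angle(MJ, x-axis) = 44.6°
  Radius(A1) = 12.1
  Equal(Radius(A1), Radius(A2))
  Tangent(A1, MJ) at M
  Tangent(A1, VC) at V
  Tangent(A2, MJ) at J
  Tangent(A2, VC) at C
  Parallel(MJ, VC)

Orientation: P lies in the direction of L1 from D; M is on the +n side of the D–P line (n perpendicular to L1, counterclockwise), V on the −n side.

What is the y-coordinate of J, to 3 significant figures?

36.0

Tangency of A1 to both parallel lines with radius 12.1 puts M and V at D ± 12.1·n: M = (-8.50, 8.62), V = (8.50, -8.62). Equal radii place J and C the same way about P: J = P + 12.1·n = (19.3, 36.0), C = P − 12.1·n = (36.3, 18.8). So J.y = 36.0.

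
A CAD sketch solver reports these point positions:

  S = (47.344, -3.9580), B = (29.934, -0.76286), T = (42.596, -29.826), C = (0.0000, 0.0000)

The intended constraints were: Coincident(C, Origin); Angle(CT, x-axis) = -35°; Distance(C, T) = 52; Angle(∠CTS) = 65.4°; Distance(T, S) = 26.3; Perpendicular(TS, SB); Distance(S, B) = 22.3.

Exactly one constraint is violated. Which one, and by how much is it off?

Distance(S, B) = 22.3 — off by 4.60.

C = (0.00, 0.00) ✓; CT at -35.00° ✓; |CT| = 52.00 ✓; ∠CTS = 65.40° ✓; |TS| = 26.30 ✓; ∠(TS, SB) = 90.00° ✓; |SB| = 17.70 ✗.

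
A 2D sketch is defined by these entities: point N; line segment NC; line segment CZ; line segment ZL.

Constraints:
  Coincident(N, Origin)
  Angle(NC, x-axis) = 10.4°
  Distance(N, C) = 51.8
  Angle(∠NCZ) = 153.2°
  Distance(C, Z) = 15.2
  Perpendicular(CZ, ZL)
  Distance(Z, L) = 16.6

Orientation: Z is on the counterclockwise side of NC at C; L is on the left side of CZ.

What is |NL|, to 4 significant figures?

61.81

N is at the origin; NC runs at 10.4° with length 51.8, so C = 51.8·(cos 10.4°, sin 10.4°) = (50.95, 9.351). ∠NCZ = 153.2°, so CZ runs at 10.4° + (180° − 153.2°) = 37.20° from the x-axis; with |CZ| = 15.2, Z = C + 15.2·(cos 37.20°, sin 37.20°) = (63.06, 18.54). The perpendicularity gives ZL at right angles to CZ; with |ZL| = 16.6 on the left of CZ, L = Z + 16.6·(-0.6046, 0.7965) = (53.02, 31.76). Then |NL| = |L − N| = 61.81.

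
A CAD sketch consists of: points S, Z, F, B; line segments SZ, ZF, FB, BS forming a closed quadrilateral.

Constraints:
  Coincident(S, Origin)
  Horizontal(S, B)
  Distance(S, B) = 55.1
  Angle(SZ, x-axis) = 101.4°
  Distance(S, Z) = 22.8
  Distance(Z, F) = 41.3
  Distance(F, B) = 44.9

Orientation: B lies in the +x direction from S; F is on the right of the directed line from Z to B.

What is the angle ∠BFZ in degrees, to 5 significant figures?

95.117°

Checks: |ZF| = 41.30 ✓; |FB| = 44.90 ✓.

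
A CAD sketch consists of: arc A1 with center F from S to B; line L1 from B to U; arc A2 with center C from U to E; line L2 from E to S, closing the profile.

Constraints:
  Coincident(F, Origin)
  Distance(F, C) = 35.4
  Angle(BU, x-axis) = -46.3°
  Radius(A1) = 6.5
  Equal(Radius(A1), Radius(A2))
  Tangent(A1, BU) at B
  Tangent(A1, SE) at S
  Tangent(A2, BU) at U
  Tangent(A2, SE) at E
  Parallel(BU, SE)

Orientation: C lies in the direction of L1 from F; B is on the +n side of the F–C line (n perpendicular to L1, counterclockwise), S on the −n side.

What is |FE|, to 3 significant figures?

36.0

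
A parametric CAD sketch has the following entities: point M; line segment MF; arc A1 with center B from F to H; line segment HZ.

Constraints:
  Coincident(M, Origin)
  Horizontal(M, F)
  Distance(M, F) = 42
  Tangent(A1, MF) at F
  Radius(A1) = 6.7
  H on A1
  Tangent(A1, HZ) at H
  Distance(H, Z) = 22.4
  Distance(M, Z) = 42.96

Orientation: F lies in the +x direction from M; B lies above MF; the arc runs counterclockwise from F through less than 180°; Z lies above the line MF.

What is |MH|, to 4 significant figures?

48.37

M is at the origin; M and F share the same y with |MF| = 42.0 and F on the +x side, so F = (42.00, 0.000). The tangent condition forces BF to be normal to MF, so B = F + (0, 6.7) = (42.00, 6.700). Since BH ⟂ HZ (tangency), |BZ| = √(6.7² + 22.4²) = 23.38 regardless of where H sits on A1. So Z lies on both circle(M, 42.96) and circle(B, 23.38); the above-MF intersection is Z = (32.52, 28.07). H is the foot of the tangent from Z: H = (47.09, 11.06).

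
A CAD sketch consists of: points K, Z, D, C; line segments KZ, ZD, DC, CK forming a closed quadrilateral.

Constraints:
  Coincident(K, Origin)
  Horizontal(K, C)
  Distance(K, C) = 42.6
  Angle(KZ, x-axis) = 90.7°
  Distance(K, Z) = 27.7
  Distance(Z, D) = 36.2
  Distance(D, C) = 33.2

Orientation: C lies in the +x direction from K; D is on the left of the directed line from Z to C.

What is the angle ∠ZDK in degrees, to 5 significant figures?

34.852°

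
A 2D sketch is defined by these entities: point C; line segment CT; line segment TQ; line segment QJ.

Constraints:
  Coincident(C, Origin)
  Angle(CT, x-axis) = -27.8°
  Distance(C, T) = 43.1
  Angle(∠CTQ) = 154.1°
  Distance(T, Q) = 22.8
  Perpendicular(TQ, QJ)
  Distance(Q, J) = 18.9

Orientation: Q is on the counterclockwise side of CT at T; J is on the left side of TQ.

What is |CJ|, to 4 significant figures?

61.57

∠CTQ = 154.1°, so TQ runs at -27.8° + (180° − 154.1°) = -1.900° from the x-axis; with |TQ| = 22.8, Q = T + 22.8·(cos -1.900°, sin -1.900°) = (60.91, -20.86). TQ ⟂ QJ; with |QJ| = 18.9 on the left of TQ, J = Q + 18.9·(0.03316, 0.9995) = (61.54, -1.968). Then |CJ| = |J − C| = 61.57.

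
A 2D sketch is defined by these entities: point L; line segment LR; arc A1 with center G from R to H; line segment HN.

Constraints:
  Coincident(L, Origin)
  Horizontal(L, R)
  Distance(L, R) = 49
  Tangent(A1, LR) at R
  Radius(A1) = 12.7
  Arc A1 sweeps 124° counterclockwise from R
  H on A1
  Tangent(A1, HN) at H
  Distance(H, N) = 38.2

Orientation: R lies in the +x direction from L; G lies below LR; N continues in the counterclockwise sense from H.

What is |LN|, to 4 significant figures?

78.93

L is at the origin; L and R share the same y with |LR| = 49.0 and R on the +x side, so R = (49.00, 0.000). A1 meets LR tangentially, so GR is at right angles to LR, so G = R + (0, -12.7) = (49.00, -12.70). On A1, R sits at bearing 90° from G; a 124° counterclockwise sweep puts H at bearing 214°, so H = G + 12.7·(cos 214°, sin 214°) = (38.47, -19.80). A1 meets HN tangentially, so GH is at right angles to HN, so HN runs along (−sin 214°, cos 214°); with |HN| = 38.2, N = (59.83, -51.47). Then |LN| = |N − L| = 78.93.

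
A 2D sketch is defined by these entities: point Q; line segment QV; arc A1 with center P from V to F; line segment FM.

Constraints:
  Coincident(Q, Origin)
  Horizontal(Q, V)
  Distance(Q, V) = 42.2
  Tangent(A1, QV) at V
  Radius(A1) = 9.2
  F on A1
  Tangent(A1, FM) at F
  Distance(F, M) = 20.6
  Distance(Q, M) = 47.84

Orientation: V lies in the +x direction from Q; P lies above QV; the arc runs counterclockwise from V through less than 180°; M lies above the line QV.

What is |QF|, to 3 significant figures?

51.6

Q is at the origin; QV is horizontal with |QV| = 42.2 and V on the +x side, so V = (42.2, 0.00). The tangent condition forces PV to be normal to QV, so P = V + (0, 9.2) = (42.2, 9.20). Since PF ⟂ FM (tangency), |PM| = √(9.2² + 20.6²) = 22.6 regardless of where F sits on A1. So M lies on both circle(Q, 47.84) and circle(P, 22.6); the above-QV intersection is M = (36.4, 31.0). F is the foot of the tangent from M: F = (49.4, 15.0).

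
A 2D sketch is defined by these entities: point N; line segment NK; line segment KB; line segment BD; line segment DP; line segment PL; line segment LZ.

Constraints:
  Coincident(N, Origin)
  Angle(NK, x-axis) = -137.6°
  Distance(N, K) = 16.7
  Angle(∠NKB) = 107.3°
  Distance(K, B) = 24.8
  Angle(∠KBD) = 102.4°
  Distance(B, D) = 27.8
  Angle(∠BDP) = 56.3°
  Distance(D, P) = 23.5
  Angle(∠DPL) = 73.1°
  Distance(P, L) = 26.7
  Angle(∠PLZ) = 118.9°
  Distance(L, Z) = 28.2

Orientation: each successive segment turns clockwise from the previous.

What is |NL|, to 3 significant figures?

35.4

N is at the origin; NK runs at -137.6° with length 16.7, so K = (-12.3, -11.3). ∠NKB = 107.3° gives KB at 150° from the x-axis; with |KB| = 24.8, B = (-33.7, 1.25). ∠KBD = 102.4° gives BD at 72.1° from the x-axis; with |BD| = 27.8, D = (-25.2, 27.7). ∠BDP = 56.3° gives DP at -51.6° from the x-axis; with |DP| = 23.5, P = (-10.6, 9.29). ∠DPL = 73.1° gives PL at -159° from the x-axis; with |PL| = 26.7, L = (-35.4, -0.497). Then |NL| = |L − N| = 35.4.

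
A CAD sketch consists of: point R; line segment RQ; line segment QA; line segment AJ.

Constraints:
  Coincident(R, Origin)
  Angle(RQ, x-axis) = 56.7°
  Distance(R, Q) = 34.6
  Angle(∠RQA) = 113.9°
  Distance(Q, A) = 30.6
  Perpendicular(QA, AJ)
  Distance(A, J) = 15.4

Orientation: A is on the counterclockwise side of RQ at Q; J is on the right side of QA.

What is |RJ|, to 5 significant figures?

64.830

R is at the origin; RQ runs at 56.7° with length 34.6, so Q = 34.6·(cos 56.7°, sin 56.7°) = (18.996, 28.919). ∠RQA = 113.9°, so QA runs at 56.7° + (180° − 113.9°) = 122.80° from the x-axis; with |QA| = 30.6, A = Q + 30.6·(cos 122.80°, sin 122.80°) = (2.4199, 54.640). QA ⟂ AJ; with |AJ| = 15.4 on the right of QA, J = A + 15.4·(0.84057, 0.54171) = (15.365, 62.983). Then |RJ| = |J − R| = 64.830.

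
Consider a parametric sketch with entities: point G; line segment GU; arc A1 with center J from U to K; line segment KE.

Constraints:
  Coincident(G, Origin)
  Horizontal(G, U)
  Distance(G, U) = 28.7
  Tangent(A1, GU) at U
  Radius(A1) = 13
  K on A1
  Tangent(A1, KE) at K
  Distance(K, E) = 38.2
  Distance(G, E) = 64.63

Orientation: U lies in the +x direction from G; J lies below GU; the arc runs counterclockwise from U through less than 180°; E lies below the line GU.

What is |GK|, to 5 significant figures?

26.644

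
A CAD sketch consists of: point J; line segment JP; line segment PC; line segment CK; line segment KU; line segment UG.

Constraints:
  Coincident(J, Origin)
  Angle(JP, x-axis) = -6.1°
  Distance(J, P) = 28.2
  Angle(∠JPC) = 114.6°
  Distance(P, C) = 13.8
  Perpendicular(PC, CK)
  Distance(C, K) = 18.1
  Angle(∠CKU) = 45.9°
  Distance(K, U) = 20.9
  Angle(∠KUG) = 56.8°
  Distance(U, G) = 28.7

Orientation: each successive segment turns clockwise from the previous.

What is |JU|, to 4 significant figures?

24.47

J is at the origin; JP runs at -6.1° with length 28.2, so P = (28.04, -2.997). ∠JPC = 114.6° gives PC at -71.50° from the x-axis; with |PC| = 13.8, C = (32.42, -16.08). PC ⟂ CK, so CK runs at -161.5°; with |CK| = 18.1, K = (15.25, -21.83). ∠CKU = 45.9° gives KU at 64.40° from the x-axis; with |KU| = 20.9, U = (24.29, -2.978). Then |JU| = |U − J| = 24.47.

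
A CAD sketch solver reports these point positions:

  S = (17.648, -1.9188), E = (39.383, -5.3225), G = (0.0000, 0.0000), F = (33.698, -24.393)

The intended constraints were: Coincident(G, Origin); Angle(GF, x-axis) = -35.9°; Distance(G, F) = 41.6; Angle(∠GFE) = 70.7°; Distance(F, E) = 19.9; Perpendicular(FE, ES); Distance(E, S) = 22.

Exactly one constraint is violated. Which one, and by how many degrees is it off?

Perpendicular(FE, ES) — off by 7.70°.

G = (0.00, 0.00) ✓; GF at -35.90° ✓; |GF| = 41.60 ✓; ∠GFE = 70.70° ✓; |FE| = 19.90 ✓; ∠(FE, ES) = 97.70° ✗; |ES| = 22.00 ✓.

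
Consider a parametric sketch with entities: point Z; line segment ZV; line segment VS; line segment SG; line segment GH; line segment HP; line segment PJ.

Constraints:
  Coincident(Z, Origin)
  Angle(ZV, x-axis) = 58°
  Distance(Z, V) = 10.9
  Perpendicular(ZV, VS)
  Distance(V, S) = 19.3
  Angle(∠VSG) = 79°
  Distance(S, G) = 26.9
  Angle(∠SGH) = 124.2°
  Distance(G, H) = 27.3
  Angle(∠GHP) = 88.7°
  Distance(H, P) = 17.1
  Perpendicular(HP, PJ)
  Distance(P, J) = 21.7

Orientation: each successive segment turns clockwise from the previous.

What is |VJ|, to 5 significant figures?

13.501

Z is at the origin; ZV runs at 58.0° with length 10.9, so V = (5.7761, 9.2437). ZV is perpendicular to VS, so VS runs at -32.000°; with |VS| = 19.3, S = (22.143, -0.98372). ∠VSG = 79.0° gives SG at -133.00° from the x-axis; with |SG| = 26.9, G = (3.7977, -20.657). ∠SGH = 124.2° gives GH at 171.20° from the x-axis; with |GH| = 27.3, H = (-23.181, -16.481). ∠GHP = 88.7° gives HP at 79.900° from the x-axis; with |HP| = 17.1, P = (-20.182, 0.35439). HP ⟂ PJ, so PJ runs at -10.100°; with |PJ| = 21.7, J = (1.1815, -3.4511). Then |VJ| = |J − V| = 13.501.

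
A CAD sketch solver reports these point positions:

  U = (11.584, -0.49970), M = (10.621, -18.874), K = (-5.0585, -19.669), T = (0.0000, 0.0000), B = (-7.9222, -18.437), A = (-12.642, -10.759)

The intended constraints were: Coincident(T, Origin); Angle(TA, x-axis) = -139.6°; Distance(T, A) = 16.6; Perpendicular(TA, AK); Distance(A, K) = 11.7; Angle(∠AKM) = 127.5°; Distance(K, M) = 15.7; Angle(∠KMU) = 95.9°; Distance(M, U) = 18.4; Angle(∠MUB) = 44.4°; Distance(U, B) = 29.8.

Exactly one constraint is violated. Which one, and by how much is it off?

Distance(U, B) = 29.8 — off by 3.30.

T = (0.00, 0.00) ✓; TA at -139.6° ✓; |TA| = 16.60 ✓; ∠(TA, AK) = 90.00° ✓; |AK| = 11.70 ✓; ∠AKM = 127.5° ✓; |KM| = 15.70 ✓; ∠KMU = 95.90° ✓; |MU| = 18.40 ✓; ∠MUB = 44.40° ✓; |UB| = 26.50 ✗.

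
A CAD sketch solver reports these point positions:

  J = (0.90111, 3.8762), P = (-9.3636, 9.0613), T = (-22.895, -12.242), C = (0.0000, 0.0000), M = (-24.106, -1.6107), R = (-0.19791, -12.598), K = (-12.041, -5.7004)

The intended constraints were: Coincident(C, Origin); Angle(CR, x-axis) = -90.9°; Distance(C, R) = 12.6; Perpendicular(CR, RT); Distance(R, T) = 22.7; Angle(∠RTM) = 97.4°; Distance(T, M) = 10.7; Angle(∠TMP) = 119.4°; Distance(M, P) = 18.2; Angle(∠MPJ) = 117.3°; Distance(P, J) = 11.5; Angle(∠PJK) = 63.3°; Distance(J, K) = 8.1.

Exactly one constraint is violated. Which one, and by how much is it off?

Distance(J, K) = 8.1 — off by 8.00.

C = (0.00, 0.00) ✓; CR at -90.90° ✓; |CR| = 12.60 ✓; ∠(CR, RT) = 90.00° ✓; |RT| = 22.70 ✓; ∠RTM = 97.40° ✓; |TM| = 10.70 ✓; ∠TMP = 119.4° ✓; |MP| = 18.20 ✓; ∠MPJ = 117.3° ✓; |PJ| = 11.50 ✓; ∠PJK = 63.30° ✓; |JK| = 16.10 ✗.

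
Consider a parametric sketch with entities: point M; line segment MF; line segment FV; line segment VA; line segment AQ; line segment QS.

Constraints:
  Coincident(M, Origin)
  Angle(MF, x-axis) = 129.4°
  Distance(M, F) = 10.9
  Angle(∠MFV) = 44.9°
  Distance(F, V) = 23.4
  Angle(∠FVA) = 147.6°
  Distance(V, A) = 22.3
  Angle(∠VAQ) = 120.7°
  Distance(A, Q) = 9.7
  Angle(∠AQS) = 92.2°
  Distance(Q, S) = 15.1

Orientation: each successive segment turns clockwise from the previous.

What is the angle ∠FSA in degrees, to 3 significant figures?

108°

M is at the origin; MF runs at 129.4° with length 10.9, so F = (-6.92, 8.42). ∠MFV = 44.9° gives FV at -5.70° from the x-axis; with |FV| = 23.4, V = (16.4, 6.10). ∠FVA = 147.6° gives VA at -38.1° from the x-axis; with |VA| = 22.3, A = (33.9, -7.66). ∠VAQ = 120.7° gives AQ at -97.4° from the x-axis; with |AQ| = 9.7, Q = (32.7, -17.3). ∠AQS = 92.2° gives QS at 175° from the x-axis; with |QS| = 15.1, S = (17.6, -15.9). Then cos ∠FSA = SF·SA / (|SF||SA|), giving 108°.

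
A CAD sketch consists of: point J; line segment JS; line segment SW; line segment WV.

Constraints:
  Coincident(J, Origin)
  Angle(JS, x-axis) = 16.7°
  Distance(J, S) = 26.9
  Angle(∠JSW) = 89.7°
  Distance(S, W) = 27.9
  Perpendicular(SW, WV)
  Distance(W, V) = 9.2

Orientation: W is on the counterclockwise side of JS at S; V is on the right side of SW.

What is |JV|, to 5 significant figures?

45.538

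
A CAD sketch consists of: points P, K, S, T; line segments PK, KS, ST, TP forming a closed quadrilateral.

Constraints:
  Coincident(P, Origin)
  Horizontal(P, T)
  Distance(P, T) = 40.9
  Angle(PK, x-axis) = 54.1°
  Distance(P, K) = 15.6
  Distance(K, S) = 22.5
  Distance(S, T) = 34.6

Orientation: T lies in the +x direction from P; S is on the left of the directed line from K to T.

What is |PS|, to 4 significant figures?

38.08

P is at the origin; P and T share the same y with |PT| = 40.9 and T in +x, so T = (40.9, 0). PK runs at 54.1° with |PK| = 15.6, so K = (9.147, 12.64). S is determined by |KS| = 22.5 and |ST| = 34.6 together: it lies at the intersection of circle(K, 22.5) and circle(T, 34.6). With |KT| = 34.17, the foot of the radical line on KT is 6.979 from K and the perpendicular offset is √(22.5² − 6.979²) = 21.39. Taking the left-of-KT solution: S = (23.54, 29.93).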